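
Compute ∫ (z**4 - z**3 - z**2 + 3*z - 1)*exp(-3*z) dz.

Use integration by parts with u = z**4 - z**3 - z**2 + 3*z - 1, dv = exp(-3*z) dz, so v = -exp(-3*z)/3.
Apply parts 4 times (tabular method): alternate signs, differentiate u down to 0, integrate dv up.

(-27*z**4 - 9*z**3 + 18*z**2 - 69*z + 4)*exp(-3*z)/81 + C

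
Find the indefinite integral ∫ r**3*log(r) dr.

Use integration by parts with u = log(r), dv = r**3 dr.
Then du = 1/r dr and v = r**4/4.

r**4*log(r)/4 - r**4/16 + C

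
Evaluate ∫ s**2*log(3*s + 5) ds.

s**3*log(3*s + 5)/3 - s**3/9 + 5*s**2/18 - 25*s/27 + 125*log(3*s + 5)/81 + C

Use integration by parts with u = log(3*s + 5), dv = s**2 ds.
Then du = 3/(3*s + 5) ds and v = s**3/3.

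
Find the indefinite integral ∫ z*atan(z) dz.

Use integration by parts with u = arctan(z), dv = z dz.
Then du = 1/(z**2 + 1) dz.

z**2*atan(z)/2 - z/2 + atan(z)/2 + C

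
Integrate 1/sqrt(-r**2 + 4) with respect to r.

Substitute r = 2·sin(θ), so dr = 2·cos(θ) dθ and the radical becomes sqrt(-r**2 + 4) = 2·cos(θ) by the Pythagorean identity.
Integrate the resulting trig expression in θ, then back-substitute θ = asin(r/2), sin(θ) = r/2, cos(θ) = sqrt(-r**2 + 4)/2 (absorbing any constant into C).

asin(r/2) + C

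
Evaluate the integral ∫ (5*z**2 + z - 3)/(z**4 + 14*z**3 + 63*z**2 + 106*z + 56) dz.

Factor the denominator: (z + 1)*(z + 2)*(z + 4)*(z + 7).
Partial-fraction decomposition: -47/(18*(z + 7)) + 73/(18*(z + 4)) - 3/(2*(z + 2)) + 1/(18*(z + 1)).
Integrate each term: A/(z−a) contributes A·log|z−a|.

log(z + 1)/18 - 3*log(z + 2)/2 + 73*log(z + 4)/18 - 47*log(z + 7)/18 + C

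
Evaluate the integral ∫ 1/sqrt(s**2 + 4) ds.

Substitute s = 2·tan(θ), so ds = 2·sec(θ)^2 dθ and the radical becomes sqrt(s**2 + 4) = 2·sec(θ) by the Pythagorean identity.
Integrate the resulting trig expression in θ, then back-substitute tan(θ) = s/2, sec(θ) = sqrt(s**2 + 4)/2 (absorbing any constant into C).

log(s + sqrt(s**2 + 4)) + C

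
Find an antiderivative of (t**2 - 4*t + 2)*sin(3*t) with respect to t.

-t**2*cos(3*t)/3 + 2*t*sin(3*t)/9 + 4*t*cos(3*t)/3 - 4*sin(3*t)/9 - 16*cos(3*t)/27 + C

Use integration by parts with u = t**2 - 4*t + 2, dv = sin(3*t) dt, so v = -cos(3*t)/3.
Apply parts 2 times (tabular method): alternate signs, differentiate u down to 0, integrate dv up.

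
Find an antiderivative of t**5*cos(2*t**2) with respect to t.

t**4*sin(2*t**2)/4 + t**2*cos(2*t**2)/4 - sin(2*t**2)/8 + C

Let u = t², du = 2t dt; rewrite as (1/2)∫ u^2·cos(2u) du.
Now integrate by parts 2 times.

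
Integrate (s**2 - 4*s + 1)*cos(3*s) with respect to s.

s**2*sin(3*s)/3 - 4*s*sin(3*s)/3 + 2*s*cos(3*s)/9 + 7*sin(3*s)/27 - 4*cos(3*s)/9 + C

Use integration by parts with u = s**2 - 4*s + 1, dv = cos(3*s) ds, so v = sin(3*s)/3.
Apply parts 2 times (tabular method): alternate signs, differentiate u down to 0, integrate dv up.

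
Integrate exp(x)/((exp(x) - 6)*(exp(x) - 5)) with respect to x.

log(exp(x) - 6) - log(exp(x) - 5) + C

Let u = e^x, du = e^x dx.
The integral becomes ∫ du/((u-5)(u-6)); decompose into partial fractions.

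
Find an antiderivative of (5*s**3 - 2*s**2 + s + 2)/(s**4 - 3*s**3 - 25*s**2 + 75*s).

2*log(s)/75 + 291*log(s - 5)/50 - 61*log(s - 3)/24 + 339*log(s + 5)/200 + C

Factor the denominator: s*(s - 5)*(s - 3)*(s + 5).
Partial-fraction decomposition: 339/(200*(s + 5)) - 61/(24*(s - 3)) + 291/(50*(s - 5)) + 2/(75*s).
Integrate each term: A/(s−a) contributes A·log|s−a|.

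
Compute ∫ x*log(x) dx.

Use integration by parts with u = log(x), dv = x dx.
Then du = 1/x dx and v = x**2/2.

x**2*log(x)/2 - x**2/4 + C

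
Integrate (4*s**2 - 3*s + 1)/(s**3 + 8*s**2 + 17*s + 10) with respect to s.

2*log(s + 1) - 23*log(s + 2)/3 + 29*log(s + 5)/3 + C

Factor the denominator: (s + 1)*(s + 2)*(s + 5).
Partial-fraction decomposition: 29/(3*(s + 5)) - 23/(3*(s + 2)) + 2/(s + 1).
Integrate each term: A/(s−a) contributes A·log|s−a|.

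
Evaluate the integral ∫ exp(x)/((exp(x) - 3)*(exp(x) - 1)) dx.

log(exp(x) - 3)/2 - log(exp(x) - 1)/2 + C

Let u = e^x, du = e^x dx.
The integral becomes ∫ du/((u-3)(u-1)); decompose into partial fractions.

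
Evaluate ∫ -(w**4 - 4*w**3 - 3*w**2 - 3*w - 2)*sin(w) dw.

w**4*cos(w) - 4*w**3*sin(w) - 4*w**3*cos(w) + 12*w**2*sin(w) - 15*w**2*cos(w) + 30*w*sin(w) + 21*w*cos(w) - 21*sin(w) + 28*cos(w) + C

Use integration by parts with u = w**4 - 4*w**3 - 3*w**2 - 3*w - 2, dv = -sin(w) dw, so v = cos(w).
Apply parts 4 times (tabular method): alternate signs, differentiate u down to 0, integrate dv up.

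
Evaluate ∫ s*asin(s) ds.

Use integration by parts with u = arcsin(s), dv = s ds.
Then du = 1/sqrt(-s**2 + 1) ds.

s**2*asin(s)/2 + s*sqrt(-s**2 + 1)/4 - asin(s)/4 + C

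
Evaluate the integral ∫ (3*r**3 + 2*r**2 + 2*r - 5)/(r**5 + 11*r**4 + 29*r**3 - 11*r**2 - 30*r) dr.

Factor the denominator: r*(r - 1)*(r + 1)*(r + 5)*(r + 6).
Partial-fraction decomposition: -593/(210*(r + 6)) + 17/(6*(r + 5)) - 1/(5*(r + 1)) + 1/(42*(r - 1)) + 1/(6*r).
Integrate each term: A/(r−a) contributes A·log|r−a|.

log(r)/6 + log(r - 1)/42 - log(r + 1)/5 + 17*log(r + 5)/6 - 593*log(r + 6)/210 + C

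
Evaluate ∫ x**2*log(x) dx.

Use integration by parts with u = log(x), dv = x**2 dx.
Then du = 1/x dx and v = x**3/3.

x**3*log(x)/3 - x**3/9 + C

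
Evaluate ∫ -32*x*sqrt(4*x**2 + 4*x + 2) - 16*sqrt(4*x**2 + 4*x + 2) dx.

-8*(4*x**2 + 4*x + 2)**(3/2)/3 + C

Let u = 4*x**2 + 4*x + 2, so du = (8*x + 4) dx.
Rewriting, the integral becomes -4·∫ √u du = -4·(2/3)u^(3/2).
Substituting back, u = 4*x**2 + 4*x + 2.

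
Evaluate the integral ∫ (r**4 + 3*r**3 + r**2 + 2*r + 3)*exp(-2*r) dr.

(-4*r**4 - 20*r**3 - 34*r**2 - 42*r - 33)*exp(-2*r)/8 + C

Use integration by parts with u = r**4 + 3*r**3 + r**2 + 2*r + 3, dv = exp(-2*r) dr, so v = -exp(-2*r)/2.
Apply parts 4 times (tabular method): alternate signs, differentiate u down to 0, integrate dv up.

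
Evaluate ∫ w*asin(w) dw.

Use integration by parts with u = arcsin(w), dv = w dw.
Then du = 1/sqrt(-w**2 + 1) dw.

w**2*asin(w)/2 + w*sqrt(-w**2 + 1)/4 - asin(w)/4 + C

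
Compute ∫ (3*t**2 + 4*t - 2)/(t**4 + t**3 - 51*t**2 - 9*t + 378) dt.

Factor the denominator: (t - 6)*(t - 3)*(t + 3)*(t + 7).
Partial-fraction decomposition: -9/(40*(t + 7)) + 13/(216*(t + 3)) - 37/(180*(t - 3)) + 10/(27*(t - 6)).
Integrate each term: A/(t−a) contributes A·log|t−a|.

10*log(t - 6)/27 - 37*log(t - 3)/180 + 13*log(t + 3)/216 - 9*log(t + 7)/40 + C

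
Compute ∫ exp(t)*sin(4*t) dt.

Let I denote the integral. Integrate by parts with u = sin(4*t), dv = exp(t) dt, so v = exp(t): I = exp(t)*sin(4*t) − 4·∫ exp(t)*cos(4*t) dt.
Apply parts again with u = cos(4*t), dv = exp(t) dt: ∫ exp(t)*cos(4*t) dt = exp(t)*cos(4*t) + 4·I. Substituting back brings back I: I = exp(t)*sin(4*t) - 4*exp(t)*cos(4*t) − 16·I.
Solving for I: (1 + 16)·I equals the remaining terms, so I = (1/17)·(exp(t)*sin(4*t) - 4*exp(t)*cos(4*t)).

exp(t)*sin(4*t)/17 - 4*exp(t)*cos(4*t)/17 + C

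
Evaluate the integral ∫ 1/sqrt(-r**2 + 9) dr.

Substitute r = 3·sin(θ), so dr = 3·cos(θ) dθ and the radical becomes sqrt(-r**2 + 9) = 3·cos(θ) by the Pythagorean identity.
Integrate the resulting trig expression in θ, then back-substitute θ = asin(r/3), sin(θ) = r/3, cos(θ) = sqrt(-r**2 + 9)/3 (absorbing any constant into C).

asin(r/3) + C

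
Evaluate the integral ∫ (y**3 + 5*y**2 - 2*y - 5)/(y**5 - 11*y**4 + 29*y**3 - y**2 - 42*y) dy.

Factor the denominator: y*(y - 7)*(y - 3)*(y - 2)*(y + 1).
Partial-fraction decomposition: 1/(96*(y + 1)) + 19/(30*(y - 2)) - 61/(48*(y - 3)) + 569/(1120*(y - 7)) + 5/(42*y).
Integrate each term: A/(y−a) contributes A·log|y−a|.

5*log(y)/42 + 569*log(y - 7)/1120 - 61*log(y - 3)/48 + 19*log(y - 2)/30 + log(y + 1)/96 + C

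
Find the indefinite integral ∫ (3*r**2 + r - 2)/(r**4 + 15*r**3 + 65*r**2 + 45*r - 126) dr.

log(r - 1)/112 - 11*log(r + 3)/24 + 100*log(r + 6)/21 - 69*log(r + 7)/16 + C

Factor the denominator: (r - 1)*(r + 3)*(r + 6)*(r + 7).
Partial-fraction decomposition: -69/(16*(r + 7)) + 100/(21*(r + 6)) - 11/(24*(r + 3)) + 1/(112*(r - 1)).
Integrate each term: A/(r−a) contributes A·log|r−a|.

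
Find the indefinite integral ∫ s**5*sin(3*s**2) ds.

-s**4*cos(3*s**2)/6 + s**2*sin(3*s**2)/9 + cos(3*s**2)/27 + C

Let u = s², du = 2s ds; rewrite as (1/2)∫ u^2·sin(3u) du.
Now integrate by parts 2 times.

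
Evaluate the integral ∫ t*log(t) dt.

Use integration by parts with u = log(t), dv = t dt.
Then du = 1/t dt and v = t**2/2.

t**2*log(t)/2 - t**2/4 + C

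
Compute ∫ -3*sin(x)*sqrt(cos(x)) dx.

2*cos(x)**(3/2) + C

Let u = cos(x), so du = (-sin(x)) dx.
Rewriting, the integral becomes 3·∫ √u du = 3·(2/3)u^(3/2).
Substituting back, u = cos(x).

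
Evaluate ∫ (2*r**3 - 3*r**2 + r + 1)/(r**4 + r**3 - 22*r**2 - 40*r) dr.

Factor the denominator: r*(r - 5)*(r + 2)*(r + 4).
Partial-fraction decomposition: 179/(72*(r + 4)) - 29/(28*(r + 2)) + 181/(315*(r - 5)) - 1/(40*r).
Integrate each term: A/(r−a) contributes A·log|r−a|.

-log(r)/40 + 181*log(r - 5)/315 - 29*log(r + 2)/28 + 179*log(r + 4)/72 + C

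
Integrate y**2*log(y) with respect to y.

Use integration by parts with u = log(y), dv = y**2 dy.
Then du = 1/y dy and v = y**3/3.

y**3*log(y)/3 - y**3/9 + C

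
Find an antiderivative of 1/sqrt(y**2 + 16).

Substitute y = 4·tan(θ), so dy = 4·sec(θ)^2 dθ and the radical becomes sqrt(y**2 + 16) = 4·sec(θ) by the Pythagorean identity.
Integrate the resulting trig expression in θ, then back-substitute tan(θ) = y/4, sec(θ) = sqrt(y**2 + 16)/4 (absorbing any constant into C).

log(y + sqrt(y**2 + 16)) + C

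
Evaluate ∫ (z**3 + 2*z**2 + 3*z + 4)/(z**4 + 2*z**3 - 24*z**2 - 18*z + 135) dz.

301*log(z - 3)/576 - 7*log(z + 3)/36 + 43*log(z + 5)/64 - 29/(24*z - 72) + C

Factor the denominator: (z - 3)**2*(z + 3)*(z + 5).
Partial-fraction decomposition: 43/(64*(z + 5)) - 7/(36*(z + 3)) + 301/(576*(z - 3)) + 29/(24*(z - 3)**2).
Integrate each term; A/(z−a) gives A·log|z−a|; A/(z−a)² gives −A/(z−a).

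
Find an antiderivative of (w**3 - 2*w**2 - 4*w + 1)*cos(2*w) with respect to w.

Use integration by parts with u = w**3 - 2*w**2 - 4*w + 1, dv = cos(2*w) dw, so v = sin(2*w)/2.
Apply parts 3 times (tabular method): alternate signs, differentiate u down to 0, integrate dv up.

w**3*sin(2*w)/2 - w**2*sin(2*w) + 3*w**2*cos(2*w)/4 - 11*w*sin(2*w)/4 - w*cos(2*w) + sin(2*w) - 11*cos(2*w)/8 + C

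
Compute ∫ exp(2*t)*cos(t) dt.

exp(2*t)*sin(t)/5 + 2*exp(2*t)*cos(t)/5 + C

Let I denote the integral. Integrate by parts with u = cos(t), dv = exp(2*t) dt, so v = exp(2*t)/2: I = exp(2*t)*cos(t)/2 + (1/2)·∫ exp(2*t)*sin(t) dt.
Apply parts again with u = sin(t), dv = exp(2*t) dt: ∫ exp(2*t)*sin(t) dt = exp(2*t)*sin(t)/2 − (1/2)·I. Substituting back brings back I: I = exp(2*t)*sin(t)/4 + exp(2*t)*cos(t)/2 − (1/4)·I.
Solving for I: (1 + 1/4)·I equals the remaining terms, so I = (4/5)·(exp(2*t)*sin(t)/4 + exp(2*t)*cos(t)/2).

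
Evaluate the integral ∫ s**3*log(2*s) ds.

s**4*(log(s) + log(2))/4 - s**4/16 + C

Use integration by parts with u = log(2*s), dv = s**3 ds.
Then du = 1/s ds and v = s**4/4.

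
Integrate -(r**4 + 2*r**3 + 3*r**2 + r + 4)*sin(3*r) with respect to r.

Use integration by parts with u = r**4 + 2*r**3 + 3*r**2 + r + 4, dv = -sin(3*r) dr, so v = cos(3*r)/3.
Apply parts 4 times (tabular method): alternate signs, differentiate u down to 0, integrate dv up.

r**4*cos(3*r)/3 - 4*r**3*sin(3*r)/9 + 2*r**3*cos(3*r)/3 - 2*r**2*sin(3*r)/3 + 5*r**2*cos(3*r)/9 - 10*r*sin(3*r)/27 - r*cos(3*r)/9 + sin(3*r)/27 + 98*cos(3*r)/81 + C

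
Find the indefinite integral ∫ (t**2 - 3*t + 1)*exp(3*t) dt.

Use integration by parts with u = t**2 - 3*t + 1, dv = exp(3*t) dt, so v = exp(3*t)/3.
Apply parts 2 times (tabular method): alternate signs, differentiate u down to 0, integrate dv up.

(9*t**2 - 33*t + 20)*exp(3*t)/27 + C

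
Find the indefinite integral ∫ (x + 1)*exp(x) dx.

Use integration by parts with u = x + 1, dv = exp(x) dx, so v = exp(x).
Apply parts 1 times (tabular method): alternate signs, differentiate u down to 0, integrate dv up.

x*exp(x) + C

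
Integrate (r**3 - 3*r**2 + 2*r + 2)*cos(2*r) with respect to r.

r**3*sin(2*r)/2 - 3*r**2*sin(2*r)/2 + 3*r**2*cos(2*r)/4 + r*sin(2*r)/4 - 3*r*cos(2*r)/2 + 7*sin(2*r)/4 + cos(2*r)/8 + C

Use integration by parts with u = r**3 - 3*r**2 + 2*r + 2, dv = cos(2*r) dr, so v = sin(2*r)/2.
Apply parts 3 times (tabular method): alternate signs, differentiate u down to 0, integrate dv up.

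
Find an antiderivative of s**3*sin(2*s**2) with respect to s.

-s**2*cos(2*s**2)/4 + sin(2*s**2)/8 + C

Let u = s², du = 2s ds; rewrite as (1/2)∫ u^1·sin(2u) du.
Now integrate by parts 1 time.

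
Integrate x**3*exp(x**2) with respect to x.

(x**2 - 1)*exp(x**2)/2 + C

Let u = x², du = 2x dx; rewrite as (1/2)∫ u^1·exp(1u) du.
Now integrate by parts 1 time.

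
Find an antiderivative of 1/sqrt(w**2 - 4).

log(w + sqrt(w**2 - 4)) + C

Substitute w = 2·sec(θ), so dw = 2·sec(θ)*tan(θ) dθ and the radical becomes sqrt(w**2 - 4) = 2·tan(θ) by the Pythagorean identity.
Integrate the resulting trig expression in θ, then back-substitute sec(θ) = w/2, tan(θ) = sqrt(w**2 - 4)/2 (absorbing any constant into C).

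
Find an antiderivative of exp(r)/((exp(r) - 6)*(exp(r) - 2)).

Let u = e^r, du = e^r dr.
The integral becomes ∫ du/((u-2)(u-6)); decompose into partial fractions.

log(exp(r) - 6)/4 - log(exp(r) - 2)/4 + C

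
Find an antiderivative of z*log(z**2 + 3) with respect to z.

Let u = z**2 + 3, so du = (2*z) dz.
The integral becomes (1/2)·∫ log(u) du; integrate by parts with u′=log(u), dv′=du.

z**2*log(z**2 + 3)/2 - z**2/2 + 3*log(z**2 + 3)/2 + C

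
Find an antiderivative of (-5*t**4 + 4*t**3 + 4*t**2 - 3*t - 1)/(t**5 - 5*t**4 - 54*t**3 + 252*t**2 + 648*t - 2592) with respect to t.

Factor the denominator: (t - 6)**2*(t - 3)*(t + 4)*(t + 6).
Partial-fraction decomposition: -7183/(2592*(t + 6)) + 1461/(1400*(t + 4)) - 271/(567*(t - 3)) - 60359/(21600*(t - 6)) - 5491/(360*(t - 6)**2).
Integrate each term; A/(t−a) gives A·log|t−a|; A/(t−a)² gives −A/(t−a).

-60359*log(t - 6)/21600 - 271*log(t - 3)/567 + 1461*log(t + 4)/1400 - 7183*log(t + 6)/2592 + 5491/(360*t - 2160) + C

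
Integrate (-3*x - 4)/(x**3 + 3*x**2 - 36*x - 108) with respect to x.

Factor the denominator: (x - 6)*(x + 3)*(x + 6).
Partial-fraction decomposition: 7/(18*(x + 6)) - 5/(27*(x + 3)) - 11/(54*(x - 6)).
Integrate each term: A/(x−a) contributes A·log|x−a|.

-11*log(x - 6)/54 - 5*log(x + 3)/27 + 7*log(x + 6)/18 + C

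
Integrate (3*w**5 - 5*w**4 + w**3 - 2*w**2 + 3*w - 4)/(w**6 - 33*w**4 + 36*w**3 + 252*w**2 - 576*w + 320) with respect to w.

229*log(w - 4)/108 - 169*log(w - 2)/196 + 2*log(w - 1)/45 - 31*log(w + 4)/10 + 6347*log(w + 5)/1323 + 3/(14*w - 28) + C

Factor the denominator: (w - 4)*(w - 2)**2*(w - 1)*(w + 4)*(w + 5).
Partial-fraction decomposition: 6347/(1323*(w + 5)) - 31/(10*(w + 4)) + 2/(45*(w - 1)) - 169/(196*(w - 2)) - 3/(14*(w - 2)**2) + 229/(108*(w - 4)).
Integrate each term; A/(w−a) gives A·log|w−a|; A/(w−a)² gives −A/(w−a).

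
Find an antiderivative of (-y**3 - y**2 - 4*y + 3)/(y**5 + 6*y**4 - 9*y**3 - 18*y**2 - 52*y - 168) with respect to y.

-9*log(y - 3)/130 - 3*log(y + 2)/40 + 13*log(y + 7)/106 + 119*log(y**2 + 4)/11024 - 231*atan(y/2)/5512 + C

Factor the denominator: (y - 3)*(y + 2)*(y + 7)*(y**2 + 4).
Partial-fraction decomposition: 7*(17*y - 66)/(5512*(y**2 + 4)) + 13/(106*(y + 7)) - 3/(40*(y + 2)) - 9/(130*(y - 3)).
Integrate each term; A/(y−a) gives A·log|y−a|; the (By+D)/(y²+p²) term gives a log and an atan.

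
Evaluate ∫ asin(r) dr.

Use integration by parts with u = arcsin(r), dv = dr.
Then du = 1/sqrt(-r**2 + 1) dr.

r*asin(r) + sqrt(-r**2 + 1) + C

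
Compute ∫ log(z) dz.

Use integration by parts with u = log(z), dv = dz.
Then du = 1/z dz and v = z.

z*log(z) - z + C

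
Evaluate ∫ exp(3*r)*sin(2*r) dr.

Let I denote the integral. Integrate by parts with u = sin(2*r), dv = exp(3*r) dr, so v = exp(3*r)/3: I = exp(3*r)*sin(2*r)/3 − (2/3)·∫ exp(3*r)*cos(2*r) dr.
Apply parts again with u = cos(2*r), dv = exp(3*r) dr: ∫ exp(3*r)*cos(2*r) dr = exp(3*r)*cos(2*r)/3 + (2/3)·I. Substituting back brings back I: I = exp(3*r)*sin(2*r)/3 - 2*exp(3*r)*cos(2*r)/9 − (4/9)·I.
Solving for I: (1 + 4/9)·I equals the remaining terms, so I = (9/13)·(exp(3*r)*sin(2*r)/3 - 2*exp(3*r)*cos(2*r)/9).

3*exp(3*r)*sin(2*r)/13 - 2*exp(3*r)*cos(2*r)/13 + C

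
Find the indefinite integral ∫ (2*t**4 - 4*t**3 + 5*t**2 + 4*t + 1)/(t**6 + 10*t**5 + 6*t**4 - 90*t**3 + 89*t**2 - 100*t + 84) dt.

29*log(t - 2)/360 - log(t - 1)/14 + 3613*log(t + 6)/2072 - 799*log(t + 7)/450 + 21*log(t**2 + 1)/1850 - 52*atan(t)/925 + C

Factor the denominator: (t - 2)*(t - 1)*(t + 6)*(t + 7)*(t**2 + 1).
Partial-fraction decomposition: (21*t - 52)/(925*(t**2 + 1)) - 799/(450*(t + 7)) + 3613/(2072*(t + 6)) - 1/(14*(t - 1)) + 29/(360*(t - 2)).
Integrate each term; A/(t−a) gives A·log|t−a|; the (Bt+D)/(t²+p²) term gives a log and an atan.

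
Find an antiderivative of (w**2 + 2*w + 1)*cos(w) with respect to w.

Use integration by parts with u = w**2 + 2*w + 1, dv = cos(w) dw, so v = sin(w).
Apply parts 2 times (tabular method): alternate signs, differentiate u down to 0, integrate dv up.

w**2*sin(w) + 2*w*sin(w) + 2*w*cos(w) - sin(w) + 2*cos(w) + C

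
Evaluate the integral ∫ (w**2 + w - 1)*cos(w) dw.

Use integration by parts with u = w**2 + w - 1, dv = cos(w) dw, so v = sin(w).
Apply parts 2 times (tabular method): alternate signs, differentiate u down to 0, integrate dv up.

w**2*sin(w) + w*sin(w) + 2*w*cos(w) - 3*sin(w) + cos(w) + C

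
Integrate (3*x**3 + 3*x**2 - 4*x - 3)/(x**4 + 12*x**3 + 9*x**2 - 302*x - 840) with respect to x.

427*log(x - 5)/1188 + 131*log(x + 4)/54 - 519*log(x + 6)/22 + 857*log(x + 7)/36 + C

Factor the denominator: (x - 5)*(x + 4)*(x + 6)*(x + 7).
Partial-fraction decomposition: 857/(36*(x + 7)) - 519/(22*(x + 6)) + 131/(54*(x + 4)) + 427/(1188*(x - 5)).
Integrate each term: A/(x−a) contributes A·log|x−a|.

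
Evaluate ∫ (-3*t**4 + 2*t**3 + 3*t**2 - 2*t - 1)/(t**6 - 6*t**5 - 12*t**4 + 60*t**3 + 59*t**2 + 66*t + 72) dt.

Factor the denominator: (t - 6)*(t - 4)*(t + 1)*(t + 3)*(t**2 + 1).
Partial-fraction decomposition: (16*t - 89)/(1258*(t**2 + 1)) + 53/(252*(t + 3)) - 1/(140*(t + 1)) + 601/(1190*(t - 4)) - 3361/(4662*(t - 6)).
Integrate each term; A/(t−a) gives A·log|t−a|; the (Bt+D)/(t²+p²) term gives a log and an atan.

-3361*log(t - 6)/4662 + 601*log(t - 4)/1190 - log(t + 1)/140 + 53*log(t + 3)/252 + 4*log(t**2 + 1)/629 - 89*atan(t)/1258 + C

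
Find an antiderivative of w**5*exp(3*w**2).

(9*w**4 - 6*w**2 + 2)*exp(3*w**2)/54 + C

Let u = w², du = 2w dw; rewrite as (1/2)∫ u^2·exp(3u) du.
Now integrate by parts 2 times.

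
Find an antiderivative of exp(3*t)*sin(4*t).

Let I denote the integral. Integrate by parts with u = sin(4*t), dv = exp(3*t) dt, so v = exp(3*t)/3: I = exp(3*t)*sin(4*t)/3 − (4/3)·∫ exp(3*t)*cos(4*t) dt.
Apply parts again with u = cos(4*t), dv = exp(3*t) dt: ∫ exp(3*t)*cos(4*t) dt = exp(3*t)*cos(4*t)/3 + (4/3)·I. Substituting back brings back I: I = exp(3*t)*sin(4*t)/3 - 4*exp(3*t)*cos(4*t)/9 − (16/9)·I.
Solving for I: (1 + 16/9)·I equals the remaining terms, so I = (9/25)·(exp(3*t)*sin(4*t)/3 - 4*exp(3*t)*cos(4*t)/9).

3*exp(3*t)*sin(4*t)/25 - 4*exp(3*t)*cos(4*t)/25 + C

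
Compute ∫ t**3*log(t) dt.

t**4*log(t)/4 - t**4/16 + C

Use integration by parts with u = log(t), dv = t**3 dt.
Then du = 1/t dt and v = t**4/4.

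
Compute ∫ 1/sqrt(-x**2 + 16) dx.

asin(x/4) + C

Substitute x = 4·sin(θ), so dx = 4·cos(θ) dθ and the radical becomes sqrt(-x**2 + 16) = 4·cos(θ) by the Pythagorean identity.
Integrate the resulting trig expression in θ, then back-substitute θ = asin(x/4), sin(θ) = x/4, cos(θ) = sqrt(-x**2 + 16)/4 (absorbing any constant into C).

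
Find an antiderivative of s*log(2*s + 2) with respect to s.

s**2*log(2*s + 2)/2 - s**2/4 + s/2 - log(s + 1)/2 + C

Use integration by parts with u = log(2*s + 2), dv = s ds.
Then du = 2/(2*s + 2) ds and v = s**2/2.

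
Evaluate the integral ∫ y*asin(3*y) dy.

Use integration by parts with u = arcsin(3*y), dv = y dy.
Then du = 3/sqrt(-9*y**2 + 1) dy.

y**2*asin(3*y)/2 + y*sqrt(-9*y**2 + 1)/12 - asin(3*y)/36 + C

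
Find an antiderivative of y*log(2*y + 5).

y**2*log(2*y + 5)/2 - y**2/4 + 5*y/4 - 25*log(2*y + 5)/8 + C

Use integration by parts with u = log(2*y + 5), dv = y dy.
Then du = 2/(2*y + 5) dy and v = y**2/2.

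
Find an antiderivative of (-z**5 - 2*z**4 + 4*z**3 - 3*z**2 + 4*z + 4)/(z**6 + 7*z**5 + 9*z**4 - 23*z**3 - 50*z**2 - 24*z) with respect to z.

-log(z)/6 - 8*log(z - 2)/135 + 7*log(z + 1)/6 - 31*log(z + 3)/30 - 49*log(z + 4)/54 + 4/(9*z + 9) + C

Factor the denominator: z*(z - 2)*(z + 1)**2*(z + 3)*(z + 4).
Partial-fraction decomposition: -49/(54*(z + 4)) - 31/(30*(z + 3)) + 7/(6*(z + 1)) - 4/(9*(z + 1)**2) - 8/(135*(z - 2)) - 1/(6*z).
Integrate each term; A/(z−a) gives A·log|z−a|; A/(z−a)² gives −A/(z−a).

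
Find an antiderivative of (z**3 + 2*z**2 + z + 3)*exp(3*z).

(9*z**3 + 9*z**2 + 3*z + 26)*exp(3*z)/27 + C

Use integration by parts with u = z**3 + 2*z**2 + z + 3, dv = exp(3*z) dz, so v = exp(3*z)/3.
Apply parts 3 times (tabular method): alternate signs, differentiate u down to 0, integrate dv up.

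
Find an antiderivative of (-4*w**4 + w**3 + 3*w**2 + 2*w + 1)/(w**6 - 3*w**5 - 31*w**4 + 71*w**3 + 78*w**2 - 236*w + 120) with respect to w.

Factor the denominator: (w - 6)*(w - 2)*(w - 1)**2*(w + 2)*(w + 5).
Partial-fraction decomposition: 853/(2772*(w + 5)) - 7/(96*(w + 2)) - 29/(900*(w - 1)) + 1/(30*(w - 1)**2) + 39/(112*(w - 2)) - 4847/(8800*(w - 6)).
Integrate each term; A/(w−a) gives A·log|w−a|; A/(w−a)² gives −A/(w−a).

-4847*log(w - 6)/8800 + 39*log(w - 2)/112 - 29*log(w - 1)/900 - 7*log(w + 2)/96 + 853*log(w + 5)/2772 - 1/(30*w - 30) + C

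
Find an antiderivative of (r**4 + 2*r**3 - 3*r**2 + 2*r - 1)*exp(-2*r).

Use integration by parts with u = r**4 + 2*r**3 - 3*r**2 + 2*r - 1, dv = exp(-2*r) dr, so v = -exp(-2*r)/2.
Apply parts 4 times (tabular method): alternate signs, differentiate u down to 0, integrate dv up.

(-2*r**4 - 8*r**3 - 6*r**2 - 10*r - 3)*exp(-2*r)/4 + C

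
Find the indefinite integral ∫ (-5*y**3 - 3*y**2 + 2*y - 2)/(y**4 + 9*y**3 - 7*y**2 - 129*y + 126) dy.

Factor the denominator: (y - 3)*(y - 1)*(y + 6)*(y + 7).
Partial-fraction decomposition: -97/(5*(y + 7)) + 958/(63*(y + 6)) + 1/(14*(y - 1)) - 79/(90*(y - 3)).
Integrate each term: A/(y−a) contributes A·log|y−a|.

-79*log(y - 3)/90 + log(y - 1)/14 + 958*log(y + 6)/63 - 97*log(y + 7)/5 + C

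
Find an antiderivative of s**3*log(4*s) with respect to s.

Use integration by parts with u = log(4*s), dv = s**3 ds.
Then du = 1/s ds and v = s**4/4.

s**4*(log(s) + 2*log(2))/4 - s**4/16 + C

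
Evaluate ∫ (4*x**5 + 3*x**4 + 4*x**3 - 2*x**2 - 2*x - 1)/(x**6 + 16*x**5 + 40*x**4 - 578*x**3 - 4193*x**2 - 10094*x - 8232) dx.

841*log(x - 7)/2156 + 13*log(x + 2)/50 - 85*log(x + 3)/16 + 401*log(x + 4)/22 - 187471*log(x + 7)/19600 + 10247/(140*x + 980) + C

Factor the denominator: (x - 7)*(x + 2)*(x + 3)*(x + 4)*(x + 7)**2.
Partial-fraction decomposition: -187471/(19600*(x + 7)) - 10247/(140*(x + 7)**2) + 401/(22*(x + 4)) - 85/(16*(x + 3)) + 13/(50*(x + 2)) + 841/(2156*(x - 7)).
Integrate each term; A/(x−a) gives A·log|x−a|; A/(x−a)² gives −A/(x−a).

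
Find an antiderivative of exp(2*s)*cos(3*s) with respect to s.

3*exp(2*s)*sin(3*s)/13 + 2*exp(2*s)*cos(3*s)/13 + C

Let I denote the integral. Integrate by parts with u = cos(3*s), dv = exp(2*s) ds, so v = exp(2*s)/2: I = exp(2*s)*cos(3*s)/2 + (3/2)·∫ exp(2*s)*sin(3*s) ds.
Apply parts again with u = sin(3*s), dv = exp(2*s) ds: ∫ exp(2*s)*sin(3*s) ds = exp(2*s)*sin(3*s)/2 − (3/2)·I. Substituting back brings back I: I = 3*exp(2*s)*sin(3*s)/4 + exp(2*s)*cos(3*s)/2 − (9/4)·I.
Solving for I: (1 + 9/4)·I equals the remaining terms, so I = (4/13)·(3*exp(2*s)*sin(3*s)/4 + exp(2*s)*cos(3*s)/2).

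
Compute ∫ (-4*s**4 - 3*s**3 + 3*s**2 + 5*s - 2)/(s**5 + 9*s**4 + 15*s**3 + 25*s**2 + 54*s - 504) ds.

-34*log(s - 2)/351 + 403*log(s + 4)/225 - 8465*log(s + 7)/1566 - 5443*log(s**2 + 9)/37700 + 47497*atan(s/3)/56550 + C

Factor the denominator: (s - 2)*(s + 4)*(s + 7)*(s**2 + 9).
Partial-fraction decomposition: -(5443*s - 47497)/(18850*(s**2 + 9)) - 8465/(1566*(s + 7)) + 403/(225*(s + 4)) - 34/(351*(s - 2)).
Integrate each term; A/(s−a) gives A·log|s−a|; the (Bs+D)/(s²+p²) term gives a log and an atan.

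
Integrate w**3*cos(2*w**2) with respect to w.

w**2*sin(2*w**2)/4 + cos(2*w**2)/8 + C

Let u = w², du = 2w dw; rewrite as (1/2)∫ u^1·cos(2u) du.
Now integrate by parts 1 time.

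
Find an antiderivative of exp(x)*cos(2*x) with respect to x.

Let I denote the integral. Integrate by parts with u = cos(2*x), dv = exp(x) dx, so v = exp(x): I = exp(x)*cos(2*x) + 2·∫ exp(x)*sin(2*x) dx.
Apply parts again with u = sin(2*x), dv = exp(x) dx: ∫ exp(x)*sin(2*x) dx = exp(x)*sin(2*x) − 2·I. Substituting back brings back I: I = 2*exp(x)*sin(2*x) + exp(x)*cos(2*x) − 4·I.
Solving for I: (1 + 4)·I equals the remaining terms, so I = (1/5)·(2*exp(x)*sin(2*x) + exp(x)*cos(2*x)).

2*exp(x)*sin(2*x)/5 + exp(x)*cos(2*x)/5 + C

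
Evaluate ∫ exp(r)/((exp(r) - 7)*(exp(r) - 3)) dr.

Let u = e^r, du = e^r dr.
The integral becomes ∫ du/((u-7)(u-3)); decompose into partial fractions.

log(exp(r) - 7)/4 - log(exp(r) - 3)/4 + C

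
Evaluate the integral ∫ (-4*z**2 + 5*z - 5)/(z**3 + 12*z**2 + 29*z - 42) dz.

Factor the denominator: (z - 1)*(z + 6)*(z + 7).
Partial-fraction decomposition: -59/(2*(z + 7)) + 179/(7*(z + 6)) - 1/(14*(z - 1)).
Integrate each term: A/(z−a) contributes A·log|z−a|.

-log(z - 1)/14 + 179*log(z + 6)/7 - 59*log(z + 7)/2 + C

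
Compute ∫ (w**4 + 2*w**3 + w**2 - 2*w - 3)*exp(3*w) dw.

Use integration by parts with u = w**4 + 2*w**3 + w**2 - 2*w - 3, dv = exp(3*w) dw, so v = exp(3*w)/3.
Apply parts 4 times (tabular method): alternate signs, differentiate u down to 0, integrate dv up.

(27*w**4 + 18*w**3 + 9*w**2 - 60*w - 61)*exp(3*w)/81 + C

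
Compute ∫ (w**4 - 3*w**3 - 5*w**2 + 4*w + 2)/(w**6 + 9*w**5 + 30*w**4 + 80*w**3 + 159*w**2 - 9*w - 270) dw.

-log(w - 1)/720 - 14*log(w + 2)/117 + 107*log(w + 3)/144 - 857*log(w + 5)/1224 + 3109*log(w**2 + 9)/79560 - 6757*atan(w/3)/39780 + C

Factor the denominator: (w - 1)*(w + 2)*(w + 3)*(w + 5)*(w**2 + 9).
Partial-fraction decomposition: (3109*w - 20271)/(39780*(w**2 + 9)) - 857/(1224*(w + 5)) + 107/(144*(w + 3)) - 14/(117*(w + 2)) - 1/(720*(w - 1)).
Integrate each term; A/(w−a) gives A·log|w−a|; the (Bw+D)/(w²+p²) term gives a log and an atan.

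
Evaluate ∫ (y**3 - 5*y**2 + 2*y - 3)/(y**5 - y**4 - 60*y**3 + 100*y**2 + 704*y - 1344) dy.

Factor the denominator: (y - 6)*(y - 4)*(y - 2)*(y + 4)*(y + 7).
Partial-fraction decomposition: -55/(351*(y + 7)) + 31/(288*(y + 4)) - 11/(432*(y - 2)) + 1/(32*(y - 4)) + 9/(208*(y - 6)).
Integrate each term: A/(y−a) contributes A·log|y−a|.

9*log(y - 6)/208 + log(y - 4)/32 - 11*log(y - 2)/432 + 31*log(y + 4)/288 - 55*log(y + 7)/351 + C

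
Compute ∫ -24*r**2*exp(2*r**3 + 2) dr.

-4*exp(2*r**3 + 2) + C

Let u = 2*r**3 + 2, so du = (6*r**2) dr.
Rewriting, the integral becomes -4·∫ e^u du = -4·e^u.
Substituting back, u = 2*r**3 + 2.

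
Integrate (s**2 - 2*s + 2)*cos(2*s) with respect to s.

s**2*sin(2*s)/2 - s*sin(2*s) + s*cos(2*s)/2 + 3*sin(2*s)/4 - cos(2*s)/2 + C

Use integration by parts with u = s**2 - 2*s + 2, dv = cos(2*s) ds, so v = sin(2*s)/2.
Apply parts 2 times (tabular method): alternate signs, differentiate u down to 0, integrate dv up.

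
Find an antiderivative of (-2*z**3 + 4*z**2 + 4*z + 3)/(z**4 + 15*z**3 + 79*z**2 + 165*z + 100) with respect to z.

Factor the denominator: (z + 1)*(z + 4)*(z + 5)**2.
Partial-fraction decomposition: 921/(16*(z + 5)) + 333/(4*(z + 5)**2) - 179/(3*(z + 4)) + 5/(48*(z + 1)).
Integrate each term; A/(z−a) gives A·log|z−a|; A/(z−a)² gives −A/(z−a).

5*log(z + 1)/48 - 179*log(z + 4)/3 + 921*log(z + 5)/16 - 333/(4*z + 20) + C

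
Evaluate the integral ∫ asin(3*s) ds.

Use integration by parts with u = arcsin(3*s), dv = ds.
Then du = 3/sqrt(-9*s**2 + 1) ds.

s*asin(3*s) + sqrt(-9*s**2 + 1)/3 + C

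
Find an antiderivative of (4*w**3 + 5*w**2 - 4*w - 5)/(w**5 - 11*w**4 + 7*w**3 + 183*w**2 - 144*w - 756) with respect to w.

22*log(w - 7)/5 - 1015*log(w - 6)/216 + 17*log(w - 3)/45 + log(w + 2)/40 - 14*log(w + 3)/135 + C

Factor the denominator: (w - 7)*(w - 6)*(w - 3)*(w + 2)*(w + 3).
Partial-fraction decomposition: -14/(135*(w + 3)) + 1/(40*(w + 2)) + 17/(45*(w - 3)) - 1015/(216*(w - 6)) + 22/(5*(w - 7)).
Integrate each term: A/(w−a) contributes A·log|w−a|.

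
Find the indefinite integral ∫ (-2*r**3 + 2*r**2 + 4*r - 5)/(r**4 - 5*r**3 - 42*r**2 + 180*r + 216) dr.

Factor the denominator: (r - 6)**2*(r + 1)*(r + 6).
Partial-fraction decomposition: -95/(144*(r + 6)) - 1/(49*(r + 1)) - 9313/(7056*(r - 6)) - 341/(84*(r - 6)**2).
Integrate each term; A/(r−a) gives A·log|r−a|; A/(r−a)² gives −A/(r−a).

-9313*log(r - 6)/7056 - log(r + 1)/49 - 95*log(r + 6)/144 + 341/(84*r - 504) + C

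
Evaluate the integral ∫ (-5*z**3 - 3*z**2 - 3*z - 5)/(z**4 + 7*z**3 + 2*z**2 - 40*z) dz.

log(z)/8 - 3*log(z - 2)/4 + 93*log(z + 4)/8 - 16*log(z + 5) + C

Factor the denominator: z*(z - 2)*(z + 4)*(z + 5).
Partial-fraction decomposition: -16/(z + 5) + 93/(8*(z + 4)) - 3/(4*(z - 2)) + 1/(8*z).
Integrate each term: A/(z−a) contributes A·log|z−a|.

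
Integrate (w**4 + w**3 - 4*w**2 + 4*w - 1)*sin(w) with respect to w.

Use integration by parts with u = w**4 + w**3 - 4*w**2 + 4*w - 1, dv = sin(w) dw, so v = -cos(w).
Apply parts 4 times (tabular method): alternate signs, differentiate u down to 0, integrate dv up.

-w**4*cos(w) + 4*w**3*sin(w) - w**3*cos(w) + 3*w**2*sin(w) + 16*w**2*cos(w) - 32*w*sin(w) + 2*w*cos(w) - 2*sin(w) - 31*cos(w) + C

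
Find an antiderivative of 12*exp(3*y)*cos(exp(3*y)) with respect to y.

Let u = exp(3*y), so du = (3*exp(3*y)) dy.
Rewriting, the integral becomes 4·∫ cos(u) du = 4·sin(u).
Substituting back, u = exp(3*y).

4*sin(exp(3*y)) + C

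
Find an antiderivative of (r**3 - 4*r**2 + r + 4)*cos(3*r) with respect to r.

r**3*sin(3*r)/3 - 4*r**2*sin(3*r)/3 + r**2*cos(3*r)/3 + r*sin(3*r)/9 - 8*r*cos(3*r)/9 + 44*sin(3*r)/27 + cos(3*r)/27 + C

Use integration by parts with u = r**3 - 4*r**2 + r + 4, dv = cos(3*r) dr, so v = sin(3*r)/3.
Apply parts 3 times (tabular method): alternate signs, differentiate u down to 0, integrate dv up.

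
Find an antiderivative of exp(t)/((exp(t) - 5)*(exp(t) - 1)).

log(exp(t) - 5)/4 - log(exp(t) - 1)/4 + C

Let u = e^t, du = e^t dt.
The integral becomes ∫ du/((u-1)(u-5)); decompose into partial fractions.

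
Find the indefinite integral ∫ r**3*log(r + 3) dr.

r**4*log(r + 3)/4 - r**4/16 + r**3/4 - 9*r**2/8 + 27*r/4 - 81*log(r + 3)/4 + C

Use integration by parts with u = log(r + 3), dv = r**3 dr.
Then du = 1/(r + 3) dr and v = r**4/4.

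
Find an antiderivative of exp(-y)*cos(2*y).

2*exp(-y)*sin(2*y)/5 - exp(-y)*cos(2*y)/5 + C

Let I denote the integral. Integrate by parts with u = cos(2*y), dv = exp(-y) dy, so v = -exp(-y): I = -exp(-y)*cos(2*y) − 2·∫ exp(-y)*sin(2*y) dy.
Apply parts again with u = sin(2*y), dv = exp(-y) dy: ∫ exp(-y)*sin(2*y) dy = -exp(-y)*sin(2*y) + 2·I. Substituting back brings back I: I = 2*exp(-y)*sin(2*y) - exp(-y)*cos(2*y) − 4·I.
Solving for I: (1 + 4)·I equals the remaining terms, so I = (1/5)·(2*exp(-y)*sin(2*y) - exp(-y)*cos(2*y)).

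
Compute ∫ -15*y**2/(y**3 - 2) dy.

Let u = y**3 - 2, so du = (3*y**2) dy.
Rewriting, the integral becomes -5·∫ 1/u du = -5·log(u).
Substituting back, u = y**3 - 2.

-5*log(y**3 - 2) + C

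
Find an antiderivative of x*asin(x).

x**2*asin(x)/2 + x*sqrt(-x**2 + 1)/4 - asin(x)/4 + C

Use integration by parts with u = arcsin(x), dv = x dx.
Then du = 1/sqrt(-x**2 + 1) dx.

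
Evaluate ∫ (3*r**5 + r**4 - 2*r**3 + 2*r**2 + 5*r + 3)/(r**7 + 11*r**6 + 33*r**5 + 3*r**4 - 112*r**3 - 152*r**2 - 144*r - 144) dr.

117*log(r - 2)/3200 - 121*log(r + 2)/50 + 98*log(r + 3)/25 - 7185*log(r + 6)/4736 - 9*log(r**2 + 1)/925 - 8*atan(r)/185 - 63/(80*r + 160) + C

Factor the denominator: (r - 2)*(r + 2)**2*(r + 3)*(r + 6)*(r**2 + 1).
Partial-fraction decomposition: -2*(9*r + 20)/(925*(r**2 + 1)) - 7185/(4736*(r + 6)) + 98/(25*(r + 3)) - 121/(50*(r + 2)) + 63/(80*(r + 2)**2) + 117/(3200*(r - 2)).
Integrate each term; A/(r−a) gives A·log|r−a|; the (Br+D)/(r²+p²) term gives a log and an atan.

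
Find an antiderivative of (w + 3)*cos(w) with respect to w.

Use integration by parts with u = w + 3, dv = cos(w) dw, so v = sin(w).
Apply parts 1 times (tabular method): alternate signs, differentiate u down to 0, integrate dv up.

w*sin(w) + 3*sin(w) + cos(w) + C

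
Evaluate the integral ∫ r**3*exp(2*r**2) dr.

(2*r**2 - 1)*exp(2*r**2)/8 + C

Let u = r², du = 2r dr; rewrite as (1/2)∫ u^1·exp(2u) du.
Now integrate by parts 1 time.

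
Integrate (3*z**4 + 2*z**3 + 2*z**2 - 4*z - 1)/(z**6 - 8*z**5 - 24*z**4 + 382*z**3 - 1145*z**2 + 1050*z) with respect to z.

-log(z)/1050 - 7393*log(z - 5)/3600 + 151*log(z - 3)/60 - 7*log(z - 2)/18 - 41*log(z + 7)/560 - 359/(60*z - 300) + C

Factor the denominator: z*(z - 5)**2*(z - 3)*(z - 2)*(z + 7).
Partial-fraction decomposition: -41/(560*(z + 7)) - 7/(18*(z - 2)) + 151/(60*(z - 3)) - 7393/(3600*(z - 5)) + 359/(60*(z - 5)**2) - 1/(1050*z).
Integrate each term; A/(z−a) gives A·log|z−a|; A/(z−a)² gives −A/(z−a).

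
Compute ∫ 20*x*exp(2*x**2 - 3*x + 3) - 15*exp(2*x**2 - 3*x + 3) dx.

5*exp(2*x**2 - 3*x + 3) + C

Let u = 2*x**2 - 3*x + 3, so du = (4*x - 3) dx.
Rewriting, the integral becomes 5·∫ e^u du = 5·e^u.
Substituting back, u = 2*x**2 - 3*x + 3.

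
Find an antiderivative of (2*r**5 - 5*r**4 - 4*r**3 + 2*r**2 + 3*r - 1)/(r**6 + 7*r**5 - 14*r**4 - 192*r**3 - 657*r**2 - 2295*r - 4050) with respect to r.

8297*log(r - 6)/49005 + 775*log(r + 3)/648 + 227571*log(r + 5)/279752 - 27899*log(r**2 + 9)/312120 - 3127*atan(r/3)/17340 + 8841/(748*r + 3740) + C

Factor the denominator: (r - 6)*(r + 3)*(r + 5)**2*(r**2 + 9).
Partial-fraction decomposition: -(27899*r + 84429)/(156060*(r**2 + 9)) + 227571/(279752*(r + 5)) - 8841/(748*(r + 5)**2) + 775/(648*(r + 3)) + 8297/(49005*(r - 6)).
Integrate each term; A/(r−a) gives A·log|r−a|; the (Br+D)/(r²+p²) term gives a log and an atan.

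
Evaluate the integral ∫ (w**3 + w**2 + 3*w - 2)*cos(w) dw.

w**3*sin(w) + w**2*sin(w) + 3*w**2*cos(w) - 3*w*sin(w) + 2*w*cos(w) - 4*sin(w) - 3*cos(w) + C

Use integration by parts with u = w**3 + w**2 + 3*w - 2, dv = cos(w) dw, so v = sin(w).
Apply parts 3 times (tabular method): alternate signs, differentiate u down to 0, integrate dv up.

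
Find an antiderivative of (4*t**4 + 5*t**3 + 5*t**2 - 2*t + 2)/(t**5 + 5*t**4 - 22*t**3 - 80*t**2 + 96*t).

log(t)/48 + 709*log(t - 4)/480 - 2*log(t - 1)/15 - 397*log(t + 4)/160 + 307*log(t + 6)/60 + C

Factor the denominator: t*(t - 4)*(t - 1)*(t + 4)*(t + 6).
Partial-fraction decomposition: 307/(60*(t + 6)) - 397/(160*(t + 4)) - 2/(15*(t - 1)) + 709/(480*(t - 4)) + 1/(48*t).
Integrate each term: A/(t−a) contributes A·log|t−a|.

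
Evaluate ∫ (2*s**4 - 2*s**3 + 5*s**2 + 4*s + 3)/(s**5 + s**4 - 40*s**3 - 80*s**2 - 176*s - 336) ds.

488*log(s - 7)/689 - 7*log(s + 2)/32 + 3183*log(s + 6)/2080 - 21*log(s**2 + 4)/2120 - 453*atan(s/2)/4240 + C

Factor the denominator: (s - 7)*(s + 2)*(s + 6)*(s**2 + 4).
Partial-fraction decomposition: -3*(14*s + 151)/(2120*(s**2 + 4)) + 3183/(2080*(s + 6)) - 7/(32*(s + 2)) + 488/(689*(s - 7)).
Integrate each term; A/(s−a) gives A·log|s−a|; the (Bs+D)/(s²+p²) term gives a log and an atan.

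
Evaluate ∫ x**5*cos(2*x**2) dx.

x**4*sin(2*x**2)/4 + x**2*cos(2*x**2)/4 - sin(2*x**2)/8 + C

Let u = x², du = 2x dx; rewrite as (1/2)∫ u^2·cos(2u) du.
Now integrate by parts 2 times.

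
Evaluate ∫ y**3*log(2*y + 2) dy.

y**4*log(2*y + 2)/4 - y**4/16 + y**3/12 - y**2/8 + y/4 - log(y + 1)/4 + C

Use integration by parts with u = log(2*y + 2), dv = y**3 dy.
Then du = 2/(2*y + 2) dy and v = y**4/4.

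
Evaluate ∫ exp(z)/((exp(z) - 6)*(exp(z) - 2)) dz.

Let u = e^z, du = e^z dz.
The integral becomes ∫ du/((u-2)(u-6)); decompose into partial fractions.

log(exp(z) - 6)/4 - log(exp(z) - 2)/4 + C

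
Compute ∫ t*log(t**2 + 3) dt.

Let u = t**2 + 3, so du = (2*t) dt.
The integral becomes (1/2)·∫ log(u) du; integrate by parts with u′=log(u), dv′=du.

t**2*log(t**2 + 3)/2 - t**2/2 + 3*log(t**2 + 3)/2 + C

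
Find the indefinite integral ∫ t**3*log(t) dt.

Use integration by parts with u = log(t), dv = t**3 dt.
Then du = 1/t dt and v = t**4/4.

t**4*log(t)/4 - t**4/16 + C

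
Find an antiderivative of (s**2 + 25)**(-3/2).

Substitute s = 5·tan(θ), so ds = 5·sec(θ)^2 dθ and the radical becomes sqrt(s**2 + 25) = 5·sec(θ) by the Pythagorean identity.
Integrate the resulting trig expression in θ, then back-substitute tan(θ) = s/5, sec(θ) = sqrt(s**2 + 25)/5 (absorbing any constant into C).

s/(25*sqrt(s**2 + 25)) + C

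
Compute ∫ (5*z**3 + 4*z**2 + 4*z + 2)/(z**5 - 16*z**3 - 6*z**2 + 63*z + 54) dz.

587*log(z - 3)/1440 - 3*log(z + 1)/32 + 6*log(z + 2)/5 - 109*log(z + 3)/72 - 37/(24*z - 72) + C

Factor the denominator: (z - 3)**2*(z + 1)*(z + 2)*(z + 3).
Partial-fraction decomposition: -109/(72*(z + 3)) + 6/(5*(z + 2)) - 3/(32*(z + 1)) + 587/(1440*(z - 3)) + 37/(24*(z - 3)**2).
Integrate each term; A/(z−a) gives A·log|z−a|; A/(z−a)² gives −A/(z−a).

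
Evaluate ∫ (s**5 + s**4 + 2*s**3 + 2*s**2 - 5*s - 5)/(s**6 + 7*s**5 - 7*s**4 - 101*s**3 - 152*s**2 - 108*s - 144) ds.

Factor the denominator: (s - 4)*(s + 2)*(s + 3)*(s + 6)*(s**2 + 1).
Partial-fraction decomposition: 6*(2*s + 25)/(3145*(s**2 + 1)) + 1363/(888*(s + 6)) - 94/(105*(s + 3)) + 19/(120*(s + 2)) + 283/(1428*(s - 4)).
Integrate each term; A/(s−a) gives A·log|s−a|; the (Bs+D)/(s²+p²) term gives a log and an atan.

283*log(s - 4)/1428 + 19*log(s + 2)/120 - 94*log(s + 3)/105 + 1363*log(s + 6)/888 + 6*log(s**2 + 1)/3145 + 30*atan(s)/629 + C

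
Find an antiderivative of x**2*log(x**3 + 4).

Let u = x**3 + 4, so du = (3*x**2) dx.
The integral becomes (1/3)·∫ log(u) du; integrate by parts with u′=log(u), dv′=du.

x**3*log(x**3 + 4)/3 - x**3/3 + 4*log(x**3 + 4)/3 + C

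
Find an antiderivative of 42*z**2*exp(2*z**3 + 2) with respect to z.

Let u = 2*z**3 + 2, so du = (6*z**2) dz.
Rewriting, the integral becomes 7·∫ e^u du = 7·e^u.
Substituting back, u = 2*z**3 + 2.

7*exp(2*z**3 + 2) + C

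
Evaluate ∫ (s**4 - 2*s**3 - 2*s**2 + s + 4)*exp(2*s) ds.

(2*s**4 - 8*s**3 + 8*s**2 - 6*s + 11)*exp(2*s)/4 + C

Use integration by parts with u = s**4 - 2*s**3 - 2*s**2 + s + 4, dv = exp(2*s) ds, so v = exp(2*s)/2.
Apply parts 4 times (tabular method): alternate signs, differentiate u down to 0, integrate dv up.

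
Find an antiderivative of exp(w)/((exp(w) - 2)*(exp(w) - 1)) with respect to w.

log(exp(w) - 2) - log(exp(w) - 1) + C

Let u = e^w, du = e^w dw.
The integral becomes ∫ du/((u-2)(u-1)); decompose into partial fractions.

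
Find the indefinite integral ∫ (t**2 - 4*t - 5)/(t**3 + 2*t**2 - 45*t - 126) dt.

8*log(t - 7)/65 - 8*log(t + 3)/15 + 55*log(t + 6)/39 + C

Factor the denominator: (t - 7)*(t + 3)*(t + 6).
Partial-fraction decomposition: 55/(39*(t + 6)) - 8/(15*(t + 3)) + 8/(65*(t - 7)).
Integrate each term: A/(t−a) contributes A·log|t−a|.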